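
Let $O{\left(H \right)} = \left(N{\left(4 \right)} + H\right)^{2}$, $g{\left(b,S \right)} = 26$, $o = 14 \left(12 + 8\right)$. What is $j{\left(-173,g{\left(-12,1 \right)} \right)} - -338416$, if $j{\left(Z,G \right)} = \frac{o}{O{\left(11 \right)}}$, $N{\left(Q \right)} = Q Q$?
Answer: $\frac{246705544}{729} \approx 3.3842 \cdot 10^{5}$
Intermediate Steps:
$N{\left(Q \right)} = Q^{2}$
$o = 280$ ($o = 14 \cdot 20 = 280$)
$O{\left(H \right)} = \left(16 + H\right)^{2}$ ($O{\left(H \right)} = \left(4^{2} + H\right)^{2} = \left(16 + H\right)^{2}$)
$j{\left(Z,G \right)} = \frac{280}{729}$ ($j{\left(Z,G \right)} = \frac{280}{\left(16 + 11\right)^{2}} = \frac{280}{27^{2}} = \frac{280}{729}$)
$j{\left(-173,g{\left(-12,1 \right)} \right)} - -338416 = \frac{280}{729} - -338416 = \frac{280}{729} + 338416 = \frac{246705544}{729}$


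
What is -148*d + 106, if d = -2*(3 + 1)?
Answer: 1290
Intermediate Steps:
d = -8 (d = -2*4 = -8)
-148*d + 106 = -148*(-8) + 106 = 1184 + 106 = 1290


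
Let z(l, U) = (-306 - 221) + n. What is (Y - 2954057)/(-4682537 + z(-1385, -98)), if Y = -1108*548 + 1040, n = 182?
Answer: 3560201/4682882 ≈ 0.76026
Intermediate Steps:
z(l, U) = -345 (z(l, U) = (-306 - 221) + 182 = -527 + 182 = -345)
Y = -606144 (Y = -607184 + 1040 = -606144)
(Y - 2954057)/(-4682537 + z(-1385, -98)) = (-606144 - 2954057)/(-4682537 - 345) = -3560201/(-4682882) = -3560201*(-1/4682882) = 3560201/4682882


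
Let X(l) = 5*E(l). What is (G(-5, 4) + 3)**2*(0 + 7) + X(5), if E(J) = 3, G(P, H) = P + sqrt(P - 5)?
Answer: -27 - 28*I*sqrt(10) ≈ -27.0 - 88.544*I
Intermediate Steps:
G(P, H) = P + sqrt(-5 + P)
X(l) = 15 (X(l) = 5*3 = 15)
(G(-5, 4) + 3)**2*(0 + 7) + X(5) = ((-5 + sqrt(-5 - 5)) + 3)**2*(0 + 7) + 15 = ((-5 + sqrt(-10)) + 3)**2*7 + 15 = ((-5 + I*sqrt(10)) + 3)**2*7 + 15 = (-2 + I*sqrt(10))**2*7 + 15 = 7*(-2 + I*sqrt(10))**2 + 15 = 15 + 7*(-2 + I*sqrt(10))**2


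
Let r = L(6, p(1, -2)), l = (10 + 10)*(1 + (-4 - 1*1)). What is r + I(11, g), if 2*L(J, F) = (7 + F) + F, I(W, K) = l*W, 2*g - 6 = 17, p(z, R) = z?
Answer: -1751/2 ≈ -875.50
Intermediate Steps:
l = -80 (l = 20*(1 + (-4 - 1)) = 20*(1 - 5) = 20*(-4) = -80)
g = 23/2 (g = 3 + (1/2)*17 = 3 + 17/2 = 23/2 ≈ 11.500)
I(W, K) = -80*W
L(J, F) = 7/2 + F (L(J, F) = ((7 + F) + F)/2 = (7 + 2*F)/2 = 7/2 + F)
r = 9/2 (r = 7/2 + 1 = 9/2 ≈ 4.5000)
r + I(11, g) = 9/2 - 80*11 = 9/2 - 880 = -1751/2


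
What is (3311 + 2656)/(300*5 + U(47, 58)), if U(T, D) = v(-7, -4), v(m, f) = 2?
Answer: 5967/1502 ≈ 3.9727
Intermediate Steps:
U(T, D) = 2
(3311 + 2656)/(300*5 + U(47, 58)) = (3311 + 2656)/(300*5 + 2) = 5967/(1500 + 2) = 5967/1502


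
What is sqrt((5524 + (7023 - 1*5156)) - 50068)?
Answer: I*sqrt(42677) ≈ 206.58*I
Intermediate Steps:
sqrt((5524 + (7023 - 1*5156)) - 50068) = sqrt((5524 + (7023 - 5156)) - 50068) = sqrt((5524 + 1867) - 50068) = sqrt(7391 - 50068) = sqrt(-42677) = I*sqrt(42677)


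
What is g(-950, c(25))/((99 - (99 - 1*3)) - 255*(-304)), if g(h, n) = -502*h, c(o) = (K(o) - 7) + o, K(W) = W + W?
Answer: 476900/77523 ≈ 6.1517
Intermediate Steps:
K(W) = 2*W
c(o) = -7 + 3*o (c(o) = (2*o - 7) + o = (-7 + 2*o) + o = -7 + 3*o)
g(-950, c(25))/((99 - (99 - 1*3)) - 255*(-304)) = (-502*(-950))/((99 - (99 - 1*3)) - 255*(-304)) = 476900/((99 - (99 - 3)) + 77520) = 476900/((99 - 1*96) + 77520) = 476900/((99 - 96) + 77520) = 476900/(3 + 77520) = 476900/77523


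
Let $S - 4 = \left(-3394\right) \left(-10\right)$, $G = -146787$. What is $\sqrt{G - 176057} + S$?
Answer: $33944 + 2 i \sqrt{80711} \approx 33944.0 + 568.19 i$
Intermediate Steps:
$S = 33944$ ($S = 4 - -33940 = 4 + 33940 = 33944$)
$\sqrt{G - 176057} + S = \sqrt{-146787 - 176057} + 33944 = \sqrt{-322844} + 33944 = 2 i \sqrt{80711} + 33944 = 33944 + 2 i \sqrt{80711}$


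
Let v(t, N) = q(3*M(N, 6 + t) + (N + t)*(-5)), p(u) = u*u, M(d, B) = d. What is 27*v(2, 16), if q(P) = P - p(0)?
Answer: -1134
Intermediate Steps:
p(u) = u**2
q(P) = P (q(P) = P - 1*0**2 = P - 1*0 = P + 0 = P)
v(t, N) = -5*t - 2*N (v(t, N) = 3*N + (N + t)*(-5) = 3*N + (-5*N - 5*t) = -5*t - 2*N)
27*v(2, 16) = 27*(-5*2 - 2*16) = 27*(-10 - 32) = 27*(-42) = -1134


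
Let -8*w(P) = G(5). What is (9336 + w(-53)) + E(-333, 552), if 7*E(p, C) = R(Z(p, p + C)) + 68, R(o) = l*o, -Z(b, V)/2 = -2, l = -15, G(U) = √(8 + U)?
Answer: 65360/7 - √13/8 ≈ 9336.7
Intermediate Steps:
Z(b, V) = 4 (Z(b, V) = -2*(-2) = 4)
w(P) = -√13/8 (w(P) = -√(8 + 5)/8 = -√13/8)
R(o) = -15*o
E(p, C) = 8/7 (E(p, C) = (-15*4 + 68)/7 = (-60 + 68)/7 = (⅐)*8 = 8/7)
(9336 + w(-53)) + E(-333, 552) = (9336 - √13/8) + 8/7 = 65360/7 - √13/8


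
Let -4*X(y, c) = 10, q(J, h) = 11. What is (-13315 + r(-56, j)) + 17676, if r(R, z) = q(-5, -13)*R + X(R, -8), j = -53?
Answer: 7485/2 ≈ 3742.5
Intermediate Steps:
X(y, c) = -5/2 (X(y, c) = -1/4*10 = -5/2)
r(R, z) = -5/2 + 11*R (r(R, z) = 11*R - 5/2 = -5/2 + 11*R)
(-13315 + r(-56, j)) + 17676 = (-13315 + (-5/2 + 11*(-56))) + 17676 = (-13315 + (-5/2 - 616)) + 17676 = (-13315 - 1237/2) + 17676 = -27867/2 + 17676 = 7485/2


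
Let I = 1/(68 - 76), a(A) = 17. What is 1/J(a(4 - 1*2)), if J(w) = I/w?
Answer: -136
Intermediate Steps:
I = -1/8 (I = 1/(-8) = -1/8 ≈ -0.12500)
J(w) = -1/(8*w)
1/J(a(4 - 1*2)) = 1/(-1/8/17) = 1/(-1/8*1/17) = 1/(-1/136) = -136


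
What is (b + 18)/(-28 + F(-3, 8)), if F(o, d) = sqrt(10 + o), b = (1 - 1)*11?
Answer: -24/37 - 6*sqrt(7)/259 ≈ -0.70994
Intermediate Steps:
b = 0 (b = 0*11 = 0)
(b + 18)/(-28 + F(-3, 8)) = (0 + 18)/(-28 + sqrt(10 - 3)) = 18/(-28 + sqrt(7))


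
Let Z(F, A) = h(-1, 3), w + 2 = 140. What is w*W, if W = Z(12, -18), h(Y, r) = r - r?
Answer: 0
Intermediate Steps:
h(Y, r) = 0
w = 138 (w = -2 + 140 = 138)
Z(F, A) = 0
W = 0
w*W = 138*0 = 0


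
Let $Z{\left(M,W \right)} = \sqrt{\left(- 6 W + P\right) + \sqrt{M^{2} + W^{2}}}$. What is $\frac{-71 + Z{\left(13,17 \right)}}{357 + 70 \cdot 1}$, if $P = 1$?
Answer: $- \frac{71}{427} + \frac{i \sqrt{101 - \sqrt{458}}}{427} \approx -0.16628 + 0.020894 i$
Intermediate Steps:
$Z{\left(M,W \right)} = \sqrt{1 + \sqrt{M^{2} + W^{2}} - 6 W}$ ($Z{\left(M,W \right)} = \sqrt{\left(- 6 W + 1\right) + \sqrt{M^{2} + W^{2}}} = \sqrt{\left(1 - 6 W\right) + \sqrt{M^{2} + W^{2}}} = \sqrt{1 + \sqrt{M^{2} + W^{2}} - 6 W}$)
$\frac{-71 + Z{\left(13,17 \right)}}{357 + 70 \cdot 1} = \frac{-71 + \sqrt{1 + \sqrt{13^{2} + 17^{2}} - 102}}{357 + 70 \cdot 1} = \frac{-71 + \sqrt{1 + \sqrt{169 + 289} - 102}}{357 + 70} = \frac{-71 + \sqrt{1 + \sqrt{458} - 102}}{427} = \left(-71 + \sqrt{-101 + \sqrt{458}}\right) \frac{1}{427} = - \frac{71}{427} + \frac{\sqrt{-101 + \sqrt{458}}}{427}$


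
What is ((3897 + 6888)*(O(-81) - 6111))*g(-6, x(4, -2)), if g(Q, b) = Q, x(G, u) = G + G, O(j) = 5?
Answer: 395119260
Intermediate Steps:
x(G, u) = 2*G
((3897 + 6888)*(O(-81) - 6111))*g(-6, x(4, -2)) = ((3897 + 6888)*(5 - 6111))*(-6) = (10785*(-6106))*(-6) = -65853210*(-6) = 395119260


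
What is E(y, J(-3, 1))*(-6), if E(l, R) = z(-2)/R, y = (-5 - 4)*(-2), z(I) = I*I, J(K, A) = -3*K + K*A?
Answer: -4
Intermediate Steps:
J(K, A) = -3*K + A*K
z(I) = I**2
y = 18 (y = -9*(-2) = 18)
E(l, R) = 4/R (E(l, R) = (-2)**2/R = 4/R)
E(y, J(-3, 1))*(-6) = (4/((-3*(-3 + 1))))*(-6) = (4/((-3*(-2))))*(-6) = (4/6)*(-6) = (4*(1/6))*(-6) = (2/3)*(-6) = -4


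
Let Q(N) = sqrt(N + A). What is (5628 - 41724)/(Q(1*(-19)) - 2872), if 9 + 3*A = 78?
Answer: 18048/1435 ≈ 12.577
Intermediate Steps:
A = 23 (A = -3 + (1/3)*78 = -3 + 26 = 23)
Q(N) = sqrt(23 + N) (Q(N) = sqrt(N + 23) = sqrt(23 + N))
(5628 - 41724)/(Q(1*(-19)) - 2872) = (5628 - 41724)/(sqrt(23 + 1*(-19)) - 2872) = -36096/(sqrt(23 - 19) - 2872) = -36096/(sqrt(4) - 2872) = -36096/(2 - 2872) = -36096/(-2870) = -36096*(-1/2870) = 18048/1435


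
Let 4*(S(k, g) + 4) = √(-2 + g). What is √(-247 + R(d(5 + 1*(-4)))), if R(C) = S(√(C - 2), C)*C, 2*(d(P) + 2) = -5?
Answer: √(-3664 - 9*I*√26)/4 ≈ 0.094766 - 15.133*I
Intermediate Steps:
S(k, g) = -4 + √(-2 + g)/4
d(P) = -9/2 (d(P) = -2 + (½)*(-5) = -2 - 5/2 = -9/2)
R(C) = C*(-4 + √(-2 + C)/4) (R(C) = (-4 + √(-2 + C)/4)*C = C*(-4 + √(-2 + C)/4))
√(-247 + R(d(5 + 1*(-4)))) = √(-247 + (¼)*(-9/2)*(-16 + √(-2 - 9/2))) = √(-247 + (¼)*(-9/2)*(-16 + √(-13/2))) = √(-247 + (¼)*(-9/2)*(-16 + I*√26/2)) = √(-247 + (18 - 9*I*√26/16)) = √(-229 - 9*I*√26/16)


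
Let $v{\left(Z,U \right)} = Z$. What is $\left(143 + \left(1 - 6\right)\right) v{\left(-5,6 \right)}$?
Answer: $-690$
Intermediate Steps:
$\left(143 + \left(1 - 6\right)\right) v{\left(-5,6 \right)} = \left(143 + \left(1 - 6\right)\right) \left(-5\right) = \left(143 - 5\right) \left(-5\right) = 138 \left(-5\right) = -690$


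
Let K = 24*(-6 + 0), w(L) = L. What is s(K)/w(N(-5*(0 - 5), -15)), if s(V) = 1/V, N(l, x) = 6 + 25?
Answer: -1/4464 ≈ -0.00022401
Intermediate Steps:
N(l, x) = 31
K = -144 (K = 24*(-6) = -144)
s(K)/w(N(-5*(0 - 5), -15)) = 1/(-144*31) = -1/144*1/31 = -1/4464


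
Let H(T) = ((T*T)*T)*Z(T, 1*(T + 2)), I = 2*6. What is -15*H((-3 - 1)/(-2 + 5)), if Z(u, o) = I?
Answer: 1280/3 ≈ 426.67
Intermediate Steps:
I = 12
Z(u, o) = 12
H(T) = 12*T³ (H(T) = ((T*T)*T)*12 = (T²*T)*12 = T³*12 = 12*T³)
-15*H((-3 - 1)/(-2 + 5)) = -180*((-3 - 1)/(-2 + 5))³ = -180*(-4/3)³ = -180*(-64)/27 = -15*(-256/9) = 1280/3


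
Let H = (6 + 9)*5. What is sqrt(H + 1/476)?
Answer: sqrt(4248419)/238 ≈ 8.6604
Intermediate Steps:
H = 75 (H = 15*5 = 75)
sqrt(H + 1/476) = sqrt(75 + 1/476) = sqrt(35701/476) = sqrt(4248419)/238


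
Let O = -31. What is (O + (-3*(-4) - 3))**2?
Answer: 484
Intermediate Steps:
(O + (-3*(-4) - 3))**2 = (-31 + (-3*(-4) - 3))**2 = (-31 + (12 - 3))**2 = (-31 + 9)**2 = (-22)**2 = 484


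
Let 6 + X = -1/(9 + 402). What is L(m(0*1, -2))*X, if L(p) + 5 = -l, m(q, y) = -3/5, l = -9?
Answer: -9868/411 ≈ -24.010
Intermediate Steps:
m(q, y) = -3/5 (m(q, y) = -3*1/5 = -3/5)
X = -2467/411 (X = -6 - 1/(9 + 402) = -6 - 1/411 = -2467/411 ≈ -6.0024)
L(p) = 4 (L(p) = -5 - 1*(-9) = -5 + 9 = 4)
L(m(0*1, -2))*X = 4*(-2467/411) = -9868/411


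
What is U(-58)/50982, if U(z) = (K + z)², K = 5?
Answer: 2809/50982 ≈ 0.055098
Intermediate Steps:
U(z) = (5 + z)²
U(-58)/50982 = (5 - 58)²/50982 = (-53)²*(1/50982) = 2809*(1/50982) = 2809/50982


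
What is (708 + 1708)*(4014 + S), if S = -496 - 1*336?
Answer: 7687712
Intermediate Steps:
S = -832 (S = -496 - 336 = -832)
(708 + 1708)*(4014 + S) = (708 + 1708)*(4014 - 832) = 2416*3182 = 7687712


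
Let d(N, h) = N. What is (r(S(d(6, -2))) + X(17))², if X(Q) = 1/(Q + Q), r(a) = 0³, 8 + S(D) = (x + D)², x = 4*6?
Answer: 1/1156 ≈ 0.00086505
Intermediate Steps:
x = 24
S(D) = -8 + (24 + D)²
r(a) = 0
X(Q) = 1/(2*Q)
(r(S(d(6, -2))) + X(17))² = (0 + (½)/17)² = (0 + (½)*(1/17))² = (0 + 1/34)² = (1/34)² = 1/1156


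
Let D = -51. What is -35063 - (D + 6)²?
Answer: -37088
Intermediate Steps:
-35063 - (D + 6)² = -35063 - (-51 + 6)² = -35063 - 1*(-45)² = -35063 - 1*2025 = -35063 - 2025 = -37088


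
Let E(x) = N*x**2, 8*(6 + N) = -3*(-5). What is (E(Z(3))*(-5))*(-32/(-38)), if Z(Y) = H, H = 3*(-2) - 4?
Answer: 33000/19 ≈ 1736.8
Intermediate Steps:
N = -33/8 (N = -6 + (-3*(-5))/8 = -6 + (1/8)*15 = -6 + 15/8 = -33/8 ≈ -4.1250)
H = -10 (H = -6 - 4 = -10)
Z(Y) = -10
E(x) = -33*x**2/8
(E(Z(3))*(-5))*(-32/(-38)) = (-33/8*(-10)**2*(-5))*(-32/(-38)) = (-33/8*100*(-5))*(-32*(-1/38)) = -825/2*(-5)*(16/19) = (4125/2)*(16/19) = 33000/19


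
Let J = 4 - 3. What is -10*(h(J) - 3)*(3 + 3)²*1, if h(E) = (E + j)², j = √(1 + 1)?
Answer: -720*√2 ≈ -1018.2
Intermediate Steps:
j = √2 ≈ 1.4142
J = 1
h(E) = (E + √2)²
-10*(h(J) - 3)*(3 + 3)²*1 = -10*((1 + √2)² - 3)*(3 + 3)²*1 = -10*(-3 + (1 + √2)²)*6²*1 = -10*(-3 + (1 + √2)²)*36*1 = -10*(-108 + 36*(1 + √2)²)*1 = (1080 - 360*(1 + √2)²)*1 = 1080 - 360*(1 + √2)²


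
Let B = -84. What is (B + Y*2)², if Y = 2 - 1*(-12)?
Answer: 3136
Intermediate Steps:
Y = 14 (Y = 2 + 12 = 14)
(B + Y*2)² = (-84 + 14*2)² = (-84 + 28)² = (-56)² = 3136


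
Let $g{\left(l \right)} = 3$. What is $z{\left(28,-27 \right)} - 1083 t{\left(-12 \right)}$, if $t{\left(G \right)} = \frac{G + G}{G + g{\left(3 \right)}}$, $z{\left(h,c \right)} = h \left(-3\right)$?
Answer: $-2972$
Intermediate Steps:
$z{\left(h,c \right)} = - 3 h$
$t{\left(G \right)} = \frac{2 G}{3 + G}$ ($t{\left(G \right)} = \frac{G + G}{G + 3} = \frac{2 G}{3 + G}$)
$z{\left(28,-27 \right)} - 1083 t{\left(-12 \right)} = \left(-3\right) 28 - 1083 \cdot 2 \left(-12\right) \frac{1}{3 - 12} = -84 - 1083 \cdot 2 \left(-12\right) \frac{1}{-9} = -84 - 1083 \cdot 2 \left(-12\right) \left(- \frac{1}{9}\right) = -84 - 2888 = -2972$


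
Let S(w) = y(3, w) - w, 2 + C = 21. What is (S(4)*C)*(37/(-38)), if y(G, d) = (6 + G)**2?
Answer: -2849/2 ≈ -1424.5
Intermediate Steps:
C = 19 (C = -2 + 21 = 19)
S(w) = 81 - w (S(w) = (6 + 3)**2 - w = 9**2 - w = 81 - w)
(S(4)*C)*(37/(-38)) = ((81 - 1*4)*19)*(37/(-38)) = ((81 - 4)*19)*(37*(-1/38)) = (77*19)*(-37/38) = 1463*(-37/38) = -2849/2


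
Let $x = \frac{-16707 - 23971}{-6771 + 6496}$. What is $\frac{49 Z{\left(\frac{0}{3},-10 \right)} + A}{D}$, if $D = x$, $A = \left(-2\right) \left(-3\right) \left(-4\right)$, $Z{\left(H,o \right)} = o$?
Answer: $- \frac{6425}{1849} \approx -3.4748$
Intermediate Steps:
$x = \frac{3698}{25}$ ($x = - \frac{40678}{-275} = \left(-40678\right) \left(- \frac{1}{275}\right) = \frac{3698}{25} \approx 147.92$)
$A = -24$ ($A = 6 \left(-4\right) = -24$)
$D = \frac{3698}{25} \approx 147.92$
$\frac{49 Z{\left(\frac{0}{3},-10 \right)} + A}{D} = \frac{49 \left(-10\right) - 24}{\frac{3698}{25}} = \left(-490 - 24\right) \frac{25}{3698} = \left(-514\right) \frac{25}{3698} = - \frac{6425}{1849}$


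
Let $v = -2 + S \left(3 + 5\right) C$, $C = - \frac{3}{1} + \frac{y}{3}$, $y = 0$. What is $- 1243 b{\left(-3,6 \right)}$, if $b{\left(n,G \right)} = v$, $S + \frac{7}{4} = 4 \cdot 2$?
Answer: $188936$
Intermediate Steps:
$S = \frac{25}{4}$ ($S = - \frac{7}{4} + 4 \cdot 2 = - \frac{7}{4} + 8 = \frac{25}{4} \approx 6.25$)
$C = -3$ ($C = - \frac{3}{1} + \frac{0}{3} = \left(-3\right) 1 + 0 \cdot \frac{1}{3} = -3 + 0 = -3$)
$v = -152$ ($v = -2 + \frac{25 \left(3 + 5\right)}{4} \left(-3\right) = -2 + \frac{25}{4} \cdot 8 \left(-3\right) = -2 + 50 \left(-3\right) = -2 - 150 = -152$)
$b{\left(n,G \right)} = -152$
$- 1243 b{\left(-3,6 \right)} = \left(-1243\right) \left(-152\right) = 188936$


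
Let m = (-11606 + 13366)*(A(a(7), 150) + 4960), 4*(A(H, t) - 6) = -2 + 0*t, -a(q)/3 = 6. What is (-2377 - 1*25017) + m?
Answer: 8711886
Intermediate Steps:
a(q) = -18 (a(q) = -3*6 = -18)
A(H, t) = 11/2 (A(H, t) = 6 + (-2 + 0*t)/4 = 6 + (-2 + 0)/4 = 6 + (¼)*(-2) = 6 - ½ = 11/2)
m = 8739280 (m = (-11606 + 13366)*(11/2 + 4960) = 1760*(9931/2) = 8739280)
(-2377 - 1*25017) + m = (-2377 - 1*25017) + 8739280 = (-2377 - 25017) + 8739280 = -27394 + 8739280 = 8711886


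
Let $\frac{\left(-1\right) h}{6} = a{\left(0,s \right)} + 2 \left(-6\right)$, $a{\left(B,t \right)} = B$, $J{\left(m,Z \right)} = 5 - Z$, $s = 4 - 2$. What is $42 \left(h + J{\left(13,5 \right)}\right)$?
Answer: $3024$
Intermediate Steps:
$s = 2$
$h = 72$ ($h = - 6 \left(0 + 2 \left(-6\right)\right) = - 6 \left(0 - 12\right) = \left(-6\right) \left(-12\right) = 72$)
$42 \left(h + J{\left(13,5 \right)}\right) = 42 \left(72 + \left(5 - 5\right)\right) = 42 \left(72 + 0\right) = 42 \cdot 72 = 3024$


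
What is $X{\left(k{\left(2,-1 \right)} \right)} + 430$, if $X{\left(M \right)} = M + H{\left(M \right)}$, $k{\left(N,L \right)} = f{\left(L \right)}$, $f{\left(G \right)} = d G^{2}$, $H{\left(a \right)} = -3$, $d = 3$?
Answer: $430$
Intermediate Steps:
$f{\left(G \right)} = 3 G^{2}$
$k{\left(N,L \right)} = 3 L^{2}$
$X{\left(M \right)} = -3 + M$ ($X{\left(M \right)} = M - 3 = -3 + M$)
$X{\left(k{\left(2,-1 \right)} \right)} + 430 = \left(-3 + 3 \left(-1\right)^{2}\right) + 430 = \left(-3 + 3 \cdot 1\right) + 430 = \left(-3 + 3\right) + 430 = 0 + 430 = 430$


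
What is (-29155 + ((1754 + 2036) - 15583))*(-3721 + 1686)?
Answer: 83329180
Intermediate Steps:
(-29155 + ((1754 + 2036) - 15583))*(-3721 + 1686) = (-29155 + (3790 - 15583))*(-2035) = (-29155 - 11793)*(-2035) = -40948*(-2035) = 83329180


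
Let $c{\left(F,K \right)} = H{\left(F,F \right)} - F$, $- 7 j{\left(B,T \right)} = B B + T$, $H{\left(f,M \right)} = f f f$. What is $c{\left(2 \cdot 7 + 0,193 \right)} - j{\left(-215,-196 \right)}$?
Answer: $\frac{65139}{7} \approx 9305.6$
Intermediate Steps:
$H{\left(f,M \right)} = f^{3}$ ($H{\left(f,M \right)} = f^{2} f = f^{3}$)
$j{\left(B,T \right)} = - \frac{T}{7} - \frac{B^{2}}{7}$ ($j{\left(B,T \right)} = - \frac{B B + T}{7} = - \frac{B^{2} + T}{7} = - \frac{T + B^{2}}{7} = - \frac{T}{7} - \frac{B^{2}}{7}$)
$c{\left(F,K \right)} = F^{3} - F$
$c{\left(2 \cdot 7 + 0,193 \right)} - j{\left(-215,-196 \right)} = \left(\left(2 \cdot 7 + 0\right)^{3} - \left(2 \cdot 7 + 0\right)\right) - \left(\left(- \frac{1}{7}\right) \left(-196\right) - \frac{\left(-215\right)^{2}}{7}\right) = \left(\left(14 + 0\right)^{3} - \left(14 + 0\right)\right) - \left(28 - \frac{46225}{7}\right) = \left(14^{3} - 14\right) - \left(28 - \frac{46225}{7}\right) = \left(2744 - 14\right) - - \frac{46029}{7} = 2730 + \frac{46029}{7} = \frac{65139}{7}$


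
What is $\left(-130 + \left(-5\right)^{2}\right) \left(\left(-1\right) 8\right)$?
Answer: $840$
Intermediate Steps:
$\left(-130 + \left(-5\right)^{2}\right) \left(\left(-1\right) 8\right) = \left(-130 + 25\right) \left(-8\right) = \left(-105\right) \left(-8\right) = 840$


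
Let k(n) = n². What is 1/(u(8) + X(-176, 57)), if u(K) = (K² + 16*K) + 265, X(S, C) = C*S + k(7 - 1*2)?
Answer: -1/9550 ≈ -0.00010471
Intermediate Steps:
X(S, C) = 25 + C*S (X(S, C) = C*S + (7 - 1*2)² = C*S + (7 - 2)² = C*S + 5² = C*S + 25 = 25 + C*S)
u(K) = 265 + K² + 16*K
1/(u(8) + X(-176, 57)) = 1/((265 + 8² + 16*8) + (25 + 57*(-176))) = 1/((265 + 64 + 128) + (25 - 10032)) = 1/(457 - 10007) = 1/(-9550) = -1/9550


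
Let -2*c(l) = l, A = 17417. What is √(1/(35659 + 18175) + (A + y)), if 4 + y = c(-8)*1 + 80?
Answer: 13*√300047621214/53834 ≈ 132.28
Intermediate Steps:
c(l) = -l/2
y = 80 (y = -4 + (-½*(-8)*1 + 80) = -4 + (4*1 + 80) = -4 + (4 + 80) = -4 + 84 = 80)
√(1/(35659 + 18175) + (A + y)) = √(1/(35659 + 18175) + (17417 + 80)) = √(1/53834 + 17497) = √(941933499/53834) = 13*√300047621214/53834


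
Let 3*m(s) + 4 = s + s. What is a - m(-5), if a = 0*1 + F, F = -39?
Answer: -103/3 ≈ -34.333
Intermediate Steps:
m(s) = -4/3 + 2*s/3 (m(s) = -4/3 + (s + s)/3 = -4/3 + (2*s)/3 = -4/3 + 2*s/3)
a = -39 (a = 0*1 - 39 = 0 - 39 = -39)
a - m(-5) = -39 - (-4/3 + (2/3)*(-5)) = -39 - (-4/3 - 10/3) = -39 - 1*(-14/3) = -39 + 14/3 = -103/3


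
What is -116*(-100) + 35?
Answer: 11635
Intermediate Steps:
-116*(-100) + 35 = 11600 + 35 = 11635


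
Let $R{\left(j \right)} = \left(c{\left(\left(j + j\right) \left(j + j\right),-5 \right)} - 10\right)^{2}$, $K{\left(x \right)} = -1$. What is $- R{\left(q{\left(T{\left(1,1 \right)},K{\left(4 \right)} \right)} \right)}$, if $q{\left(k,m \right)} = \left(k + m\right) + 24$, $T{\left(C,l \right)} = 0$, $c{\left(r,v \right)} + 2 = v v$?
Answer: $-169$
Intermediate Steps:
$c{\left(r,v \right)} = -2 + v^{2}$ ($c{\left(r,v \right)} = -2 + v v = -2 + v^{2}$)
$q{\left(k,m \right)} = 24 + k + m$
$R{\left(j \right)} = 169$ ($R{\left(j \right)} = \left(\left(-2 + \left(-5\right)^{2}\right) - 10\right)^{2} = \left(\left(-2 + 25\right) - 10\right)^{2} = \left(23 - 10\right)^{2} = 13^{2} = 169$)
$- R{\left(q{\left(T{\left(1,1 \right)},K{\left(4 \right)} \right)} \right)} = \left(-1\right) 169 = -169$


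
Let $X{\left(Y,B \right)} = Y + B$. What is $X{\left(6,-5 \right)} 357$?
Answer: $357$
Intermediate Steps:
$X{\left(Y,B \right)} = B + Y$
$X{\left(6,-5 \right)} 357 = \left(-5 + 6\right) 357 = 1 \cdot 357 = 357$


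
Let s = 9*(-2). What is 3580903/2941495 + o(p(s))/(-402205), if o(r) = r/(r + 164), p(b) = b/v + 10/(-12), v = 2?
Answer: 266447596565916/218870539347875 ≈ 1.2174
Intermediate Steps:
s = -18
p(b) = -5/6 + b/2 (p(b) = b/2 + 10/(-12) = b*(1/2) + 10*(-1/12) = b/2 - 5/6 = -5/6 + b/2)
o(r) = r/(164 + r)
3580903/2941495 + o(p(s))/(-402205) = 3580903/2941495 + ((-5/6 + (1/2)*(-18))/(164 + (-5/6 + (1/2)*(-18))))/(-402205) = 3580903*(1/2941495) + ((-5/6 - 9)/(164 + (-5/6 - 9)))*(-1/402205) = 3580903/2941495 - 59/(6*(164 - 59/6))*(-1/402205) = 3580903/2941495 - 59/(6*925/6)*(-1/402205) = 3580903/2941495 - 59/6*6/925*(-1/402205) = 3580903/2941495 - 59/925*(-1/402205) = 3580903/2941495 + 59/372039625 = 266447596565916/218870539347875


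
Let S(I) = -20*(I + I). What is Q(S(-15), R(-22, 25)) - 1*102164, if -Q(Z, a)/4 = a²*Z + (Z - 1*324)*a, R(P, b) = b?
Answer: -1629764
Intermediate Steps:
S(I) = -40*I
Q(Z, a) = -4*Z*a² - 4*a*(-324 + Z) (Q(Z, a) = -4*(a²*Z + (Z - 1*324)*a) = -4*(Z*a² + (Z - 324)*a) = -4*(Z*a² + (-324 + Z)*a) = -4*(Z*a² + a*(-324 + Z)) = -4*Z*a² - 4*a*(-324 + Z))
Q(S(-15), R(-22, 25)) - 1*102164 = 4*25*(324 - (-40)*(-15) - 1*(-40*(-15))*25) - 1*102164 = 4*25*(324 - 1*600 - 1*600*25) - 102164 = 4*25*(324 - 600 - 15000) - 102164 = 4*25*(-15276) - 102164 = -1527600 - 102164 = -1629764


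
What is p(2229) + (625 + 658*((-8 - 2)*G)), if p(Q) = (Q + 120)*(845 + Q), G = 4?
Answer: 7195131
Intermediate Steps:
p(Q) = (120 + Q)*(845 + Q)
p(2229) + (625 + 658*((-8 - 2)*G)) = (101400 + 2229**2 + 965*2229) + (625 + 658*((-8 - 2)*4)) = (101400 + 4968441 + 2150985) + (625 + 658*(-10*4)) = 7220826 + (625 + 658*(-40)) = 7220826 + (625 - 26320) = 7220826 - 25695 = 7195131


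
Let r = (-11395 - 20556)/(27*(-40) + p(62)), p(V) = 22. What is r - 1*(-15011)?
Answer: 15913589/1058 ≈ 15041.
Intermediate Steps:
r = 31951/1058 (r = (-11395 - 20556)/(27*(-40) + 22) = -31951/(-1080 + 22) = -31951/(-1058) = -31951*(-1/1058) = 31951/1058 ≈ 30.199)
r - 1*(-15011) = 31951/1058 - 1*(-15011) = 31951/1058 + 15011 = 15913589/1058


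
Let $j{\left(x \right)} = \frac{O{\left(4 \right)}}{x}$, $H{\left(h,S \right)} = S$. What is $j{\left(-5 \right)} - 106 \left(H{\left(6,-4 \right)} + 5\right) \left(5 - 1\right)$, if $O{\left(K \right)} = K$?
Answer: $- \frac{2124}{5} \approx -424.8$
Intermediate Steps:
$j{\left(x \right)} = \frac{4}{x}$
$j{\left(-5 \right)} - 106 \left(H{\left(6,-4 \right)} + 5\right) \left(5 - 1\right) = \frac{4}{-5} - 106 \left(-4 + 5\right) \left(5 - 1\right) = 4 \left(- \frac{1}{5}\right) - 106 \cdot 1 \cdot 4 = - \frac{4}{5} - 424 = - \frac{2124}{5}$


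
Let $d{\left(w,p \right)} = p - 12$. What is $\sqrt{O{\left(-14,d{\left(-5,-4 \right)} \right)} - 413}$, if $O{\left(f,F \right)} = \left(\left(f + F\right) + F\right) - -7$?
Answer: $2 i \sqrt{113} \approx 21.26 i$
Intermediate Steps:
$d{\left(w,p \right)} = -12 + p$ ($d{\left(w,p \right)} = p - 12 = -12 + p$)
$O{\left(f,F \right)} = 7 + f + 2 F$ ($O{\left(f,F \right)} = \left(\left(F + f\right) + F\right) + 7 = \left(f + 2 F\right) + 7 = 7 + f + 2 F$)
$\sqrt{O{\left(-14,d{\left(-5,-4 \right)} \right)} - 413} = \sqrt{\left(7 - 14 + 2 \left(-12 - 4\right)\right) - 413} = \sqrt{\left(7 - 14 + 2 \left(-16\right)\right) - 413} = \sqrt{\left(7 - 14 - 32\right) - 413} = \sqrt{-39 - 413} = \sqrt{-452} = 2 i \sqrt{113}$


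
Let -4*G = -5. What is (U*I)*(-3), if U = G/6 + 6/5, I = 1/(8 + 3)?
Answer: -169/440 ≈ -0.38409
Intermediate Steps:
G = 5/4 (G = -¼*(-5) = 5/4 ≈ 1.2500)
I = 1/11 ≈ 0.090909
U = 169/120 (U = (5/4)/6 + 6/5 = (5/4)*(⅙) + 6*(⅕) = 5/24 + 6/5 = 169/120 ≈ 1.4083)
(U*I)*(-3) = ((169/120)*(1/11))*(-3) = (169/1320)*(-3) = -169/440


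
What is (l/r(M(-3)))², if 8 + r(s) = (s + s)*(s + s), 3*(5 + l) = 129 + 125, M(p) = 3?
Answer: 57121/7056 ≈ 8.0954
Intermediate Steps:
l = 239/3 (l = -5 + (129 + 125)/3 = -5 + (⅓)*254 = -5 + 254/3 = 239/3 ≈ 79.667)
r(s) = -8 + 4*s² (r(s) = -8 + (s + s)*(s + s) = -8 + (2*s)*(2*s) = -8 + 4*s²)
(l/r(M(-3)))² = (239/(3*(-8 + 4*3²)))² = (239/(3*(-8 + 4*9)))² = (239/(3*(-8 + 36)))² = ((239/3)/28)² = ((239/3)*(1/28))² = (239/84)² = 57121/7056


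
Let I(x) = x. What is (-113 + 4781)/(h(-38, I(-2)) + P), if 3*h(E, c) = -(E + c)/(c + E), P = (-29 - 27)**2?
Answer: 14004/9407 ≈ 1.4887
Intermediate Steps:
P = 3136 (P = (-56)**2 = 3136)
h(E, c) = -1/3 (h(E, c) = (-(E + c)/(c + E))/3 = (-(E + c)/(E + c))/3 = (-1*1)/3 = (1/3)*(-1) = -1/3)
(-113 + 4781)/(h(-38, I(-2)) + P) = (-113 + 4781)/(-1/3 + 3136) = 4668/(9407/3) = 4668*(3/9407) = 14004/9407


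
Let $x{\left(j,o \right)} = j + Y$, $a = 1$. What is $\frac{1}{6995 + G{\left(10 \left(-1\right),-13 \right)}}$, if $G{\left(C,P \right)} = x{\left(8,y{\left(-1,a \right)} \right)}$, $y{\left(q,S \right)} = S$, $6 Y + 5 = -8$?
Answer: $\frac{6}{42005} \approx 0.00014284$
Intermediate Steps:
$Y = - \frac{13}{6}$ ($Y = - \frac{5}{6} + \frac{1}{6} \left(-8\right) = - \frac{5}{6} - \frac{4}{3} = - \frac{13}{6} \approx -2.1667$)
$x{\left(j,o \right)} = - \frac{13}{6} + j$ ($x{\left(j,o \right)} = j - \frac{13}{6} = - \frac{13}{6} + j$)
$G{\left(C,P \right)} = \frac{35}{6}$ ($G{\left(C,P \right)} = - \frac{13}{6} + 8 = \frac{35}{6}$)
$\frac{1}{6995 + G{\left(10 \left(-1\right),-13 \right)}} = \frac{1}{6995 + \frac{35}{6}} = \frac{1}{\frac{42005}{6}} = \frac{6}{42005}$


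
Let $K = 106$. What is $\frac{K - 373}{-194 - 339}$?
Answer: $\frac{267}{533} \approx 0.50094$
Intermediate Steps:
$\frac{K - 373}{-194 - 339} = \frac{106 - 373}{-194 - 339} = - \frac{267}{-533} = \left(-267\right) \left(- \frac{1}{533}\right) = \frac{267}{533}$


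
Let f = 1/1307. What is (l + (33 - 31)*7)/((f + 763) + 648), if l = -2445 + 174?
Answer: -2949899/1844178 ≈ -1.5996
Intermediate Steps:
l = -2271
f = 1/1307 ≈ 0.00076511
(l + (33 - 31)*7)/((f + 763) + 648) = (-2271 + (33 - 31)*7)/((1/1307 + 763) + 648) = (-2271 + 2*7)/(997242/1307 + 648) = (-2271 + 14)/(1844178/1307) = -2257*1307/1844178 = -2949899/1844178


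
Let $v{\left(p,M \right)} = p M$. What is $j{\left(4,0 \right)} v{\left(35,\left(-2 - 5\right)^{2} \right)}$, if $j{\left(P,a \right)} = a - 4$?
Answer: $-6860$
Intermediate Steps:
$j{\left(P,a \right)} = -4 + a$
$v{\left(p,M \right)} = M p$
$j{\left(4,0 \right)} v{\left(35,\left(-2 - 5\right)^{2} \right)} = \left(-4 + 0\right) \left(-2 - 5\right)^{2} \cdot 35 = - 4 \left(-7\right)^{2} \cdot 35 = - 4 \cdot 49 \cdot 35 = \left(-4\right) 1715 = -6860$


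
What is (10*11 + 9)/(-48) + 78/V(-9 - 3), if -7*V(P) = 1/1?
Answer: -26327/48 ≈ -548.48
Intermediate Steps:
V(P) = -1/7 (V(P) = -1/7/1 = -1/7*1 = -1/7)
(10*11 + 9)/(-48) + 78/V(-9 - 3) = (10*11 + 9)/(-48) + 78/(-1/7) = (110 + 9)*(-1/48) + 78*(-7) = 119*(-1/48) - 546 = -119/48 - 546 = -26327/48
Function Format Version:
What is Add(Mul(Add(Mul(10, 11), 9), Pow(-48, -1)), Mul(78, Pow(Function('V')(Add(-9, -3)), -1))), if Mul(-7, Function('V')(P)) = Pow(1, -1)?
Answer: Rational(-26327, 48) ≈ -548.48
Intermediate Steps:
Function('V')(P) = Rational(-1, 7) (Function('V')(P) = Mul(Rational(-1, 7), Pow(1, -1)) = Mul(Rational(-1, 7), 1) = Rational(-1, 7))
Add(Mul(Add(Mul(10, 11), 9), Pow(-48, -1)), Mul(78, Pow(Function('V')(Add(-9, -3)), -1))) = Add(Mul(Add(Mul(10, 11), 9), Pow(-48, -1)), Mul(78, Pow(Rational(-1, 7), -1))) = Add(Mul(Add(110, 9), Rational(-1, 48)), Mul(78, -7)) = Add(Mul(119, Rational(-1, 48)), -546) = Add(Rational(-119, 48), -546) = Rational(-26327, 48)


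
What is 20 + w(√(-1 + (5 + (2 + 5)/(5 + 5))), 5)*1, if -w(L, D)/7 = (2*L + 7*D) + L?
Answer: -225 - 21*√470/10 ≈ -270.53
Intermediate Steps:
w(L, D) = -49*D - 21*L (w(L, D) = -7*((2*L + 7*D) + L) = -7*(3*L + 7*D) = -49*D - 21*L)
20 + w(√(-1 + (5 + (2 + 5)/(5 + 5))), 5)*1 = 20 + (-49*5 - 21*√(-1 + (5 + (2 + 5)/(5 + 5))))*1 = 20 + (-245 - 21*√(-1 + (5 + 7/10)))*1 = 20 + (-245 - 21*√(-1 + 57/10))*1 = 20 + (-245 - 21*√470/10)*1 = 20 + (-245 - 21*√470/10) = -225 - 21*√470/10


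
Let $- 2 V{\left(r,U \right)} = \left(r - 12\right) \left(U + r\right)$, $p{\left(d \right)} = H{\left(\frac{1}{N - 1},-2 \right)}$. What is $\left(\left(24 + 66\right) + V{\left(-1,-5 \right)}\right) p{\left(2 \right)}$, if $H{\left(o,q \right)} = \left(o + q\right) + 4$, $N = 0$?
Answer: $51$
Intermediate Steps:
$H{\left(o,q \right)} = 4 + o + q$
$p{\left(d \right)} = 1$ ($p{\left(d \right)} = 4 + \frac{1}{0 - 1} - 2 = 4 + \frac{1}{-1} - 2 = 4 - 1 - 2 = 1$)
$V{\left(r,U \right)} = - \frac{\left(-12 + r\right) \left(U + r\right)}{2}$ ($V{\left(r,U \right)} = - \frac{\left(r - 12\right) \left(U + r\right)}{2} = - \frac{\left(-12 + r\right) \left(U + r\right)}{2}$)
$\left(\left(24 + 66\right) + V{\left(-1,-5 \right)}\right) p{\left(2 \right)} = \left(\left(24 + 66\right) + \left(6 \left(-5\right) + 6 \left(-1\right) - \frac{\left(-1\right)^{2}}{2} - \left(- \frac{5}{2}\right) \left(-1\right)\right)\right) 1 = \left(90 - 39\right) 1 = 51 \cdot 1 = 51$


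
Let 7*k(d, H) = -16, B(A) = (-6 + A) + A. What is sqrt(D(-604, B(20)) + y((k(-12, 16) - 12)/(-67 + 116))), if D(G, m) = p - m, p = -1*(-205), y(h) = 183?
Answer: sqrt(354) ≈ 18.815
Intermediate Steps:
B(A) = -6 + 2*A
k(d, H) = -16/7 (k(d, H) = (1/7)*(-16) = -16/7)
p = 205
D(G, m) = 205 - m
sqrt(D(-604, B(20)) + y((k(-12, 16) - 12)/(-67 + 116))) = sqrt((205 - (-6 + 2*20)) + 183) = sqrt((205 - (-6 + 40)) + 183) = sqrt((205 - 1*34) + 183) = sqrt((205 - 34) + 183) = sqrt(171 + 183) = sqrt(354)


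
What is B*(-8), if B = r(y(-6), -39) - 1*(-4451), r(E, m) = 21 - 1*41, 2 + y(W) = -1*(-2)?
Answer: -35448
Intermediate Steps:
y(W) = 0 (y(W) = -2 - 1*(-2) = -2 + 2 = 0)
r(E, m) = -20 (r(E, m) = 21 - 41 = -20)
B = 4431 (B = -20 - 1*(-4451) = -20 + 4451 = 4431)
B*(-8) = 4431*(-8) = -35448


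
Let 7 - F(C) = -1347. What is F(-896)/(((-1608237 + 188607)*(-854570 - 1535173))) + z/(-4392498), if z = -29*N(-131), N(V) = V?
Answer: -2148049125174103/2483628807646852470 ≈ -0.00086488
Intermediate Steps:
F(C) = 1354 (F(C) = 7 - 1*(-1347) = 7 + 1347 = 1354)
z = 3799 (z = -29*(-131) = 3799)
F(-896)/(((-1608237 + 188607)*(-854570 - 1535173))) + z/(-4392498) = 1354/(((-1608237 + 188607)*(-854570 - 1535173))) + 3799/(-4392498) = 1354/((-1419630*(-2389743))) + 3799*(-1/4392498) = 1354/3392550855090 - 3799/4392498 = 1354*(1/3392550855090) - 3799/4392498 = 677/1696275427545 - 3799/4392498 = -2148049125174103/2483628807646852470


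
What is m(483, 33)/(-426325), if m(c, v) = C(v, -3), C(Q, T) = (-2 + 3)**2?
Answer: -1/426325 ≈ -2.3456e-6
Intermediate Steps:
C(Q, T) = 1 (C(Q, T) = 1**2 = 1)
m(c, v) = 1
m(483, 33)/(-426325) = 1/(-426325) = 1*(-1/426325) = -1/426325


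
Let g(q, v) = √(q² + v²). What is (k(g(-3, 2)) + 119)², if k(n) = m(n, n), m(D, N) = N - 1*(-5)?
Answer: (124 + √13)² ≈ 16283.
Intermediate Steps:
m(D, N) = 5 + N (m(D, N) = N + 5 = 5 + N)
k(n) = 5 + n
(k(g(-3, 2)) + 119)² = ((5 + √((-3)² + 2²)) + 119)² = ((5 + √(9 + 4)) + 119)² = ((5 + √13) + 119)² = (124 + √13)²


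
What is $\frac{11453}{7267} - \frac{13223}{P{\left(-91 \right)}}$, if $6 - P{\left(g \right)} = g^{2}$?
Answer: $\frac{14681932}{4625725} \approx 3.174$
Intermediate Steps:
$P{\left(g \right)} = 6 - g^{2}$
$\frac{11453}{7267} - \frac{13223}{P{\left(-91 \right)}} = \frac{11453}{7267} - \frac{13223}{6 - \left(-91\right)^{2}} = 11453 \cdot \frac{1}{7267} - \frac{13223}{6 - 8281} = \frac{881}{559} - \frac{13223}{6 - 8281} = \frac{881}{559} - \frac{13223}{-8275} = \frac{881}{559} - - \frac{13223}{8275} = \frac{881}{559} + \frac{13223}{8275} = \frac{14681932}{4625725}$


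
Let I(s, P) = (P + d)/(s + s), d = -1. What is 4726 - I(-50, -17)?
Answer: 236291/50 ≈ 4725.8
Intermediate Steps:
I(s, P) = (-1 + P)/(2*s) (I(s, P) = (P - 1)/(s + s) = (-1 + P)/((2*s)) = (-1 + P)*(1/(2*s)) = (-1 + P)/(2*s))
4726 - I(-50, -17) = 4726 - (-1 - 17)/(2*(-50)) = 4726 - (-1)*(-18)/(2*50) = 4726 - 1*9/50 = 4726 - 9/50 = 236291/50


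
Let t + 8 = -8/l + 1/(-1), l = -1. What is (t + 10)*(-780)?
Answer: -7020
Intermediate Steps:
t = -1 (t = -8 + (-8/(-1) + 1/(-1)) = -8 + (-8*(-1) + 1*(-1)) = -8 + (8 - 1) = -8 + 7 = -1)
(t + 10)*(-780) = (-1 + 10)*(-780) = 9*(-780) = -7020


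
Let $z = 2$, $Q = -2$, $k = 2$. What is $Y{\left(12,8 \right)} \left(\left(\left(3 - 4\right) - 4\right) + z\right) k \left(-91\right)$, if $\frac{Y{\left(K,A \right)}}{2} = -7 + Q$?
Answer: $-9828$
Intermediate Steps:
$Y{\left(K,A \right)} = -18$ ($Y{\left(K,A \right)} = 2 \left(-7 - 2\right) = 2 \left(-9\right) = -18$)
$Y{\left(12,8 \right)} \left(\left(\left(3 - 4\right) - 4\right) + z\right) k \left(-91\right) = - 18 \left(\left(\left(3 - 4\right) - 4\right) + 2\right) 2 \left(-91\right) = - 18 \left(\left(-1 - 4\right) + 2\right) 2 \left(-91\right) = - 18 \left(-5 + 2\right) 2 \left(-91\right) = - 18 \left(\left(-3\right) 2\right) \left(-91\right) = \left(-18\right) \left(-6\right) \left(-91\right) = 108 \left(-91\right) = -9828$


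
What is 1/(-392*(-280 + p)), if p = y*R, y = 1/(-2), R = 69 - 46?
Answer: 1/114268 ≈ 8.7514e-6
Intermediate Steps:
R = 23
y = -1/2 (y = 1*(-1/2) = -1/2 ≈ -0.50000)
p = -23/2 (p = -1/2*23 = -23/2 ≈ -11.500)
1/(-392*(-280 + p)) = 1/(-392*(-280 - 23/2)) = 1/(-392*(-583/2)) = 1/114268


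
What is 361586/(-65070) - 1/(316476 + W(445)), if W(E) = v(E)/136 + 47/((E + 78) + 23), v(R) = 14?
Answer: -1062171044850329/191145206361555 ≈ -5.5569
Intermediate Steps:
W(E) = 7/68 + 47/(101 + E) (W(E) = 14/136 + 47/((E + 78) + 23) = 14*(1/136) + 47/((78 + E) + 23) = 7/68 + 47/(101 + E))
361586/(-65070) - 1/(316476 + W(445)) = 361586/(-65070) - 1/(316476 + (3903 + 7*445)/(68*(101 + 445))) = 361586*(-1/65070) - 1/(316476 + (1/68)*(3903 + 3115)/546) = -180793/32535 - 1/(316476 + (1/68)*(1/546)*7018) = -180793/32535 - 1/(316476 + 3509/18564) = -180793/32535 - 1/5875063973/18564 = -180793/32535 - 1*18564/5875063973 = -180793/32535 - 18564/5875063973 = -1062171044850329/191145206361555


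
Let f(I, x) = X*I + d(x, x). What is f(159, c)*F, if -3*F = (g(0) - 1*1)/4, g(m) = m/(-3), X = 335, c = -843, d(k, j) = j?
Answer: 8737/2 ≈ 4368.5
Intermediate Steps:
f(I, x) = x + 335*I (f(I, x) = 335*I + x = x + 335*I)
g(m) = -m/3 (g(m) = m*(-1/3) = -m/3)
F = 1/12 (F = -(-1/3*0 - 1*1)/(3*4) = -(0 - 1)/(3*4) = -(-1)/(3*4) = -1/3*(-1/4) = 1/12 ≈ 0.083333)
f(159, c)*F = (-843 + 335*159)*(1/12) = (-843 + 53265)*(1/12) = 52422*(1/12) = 8737/2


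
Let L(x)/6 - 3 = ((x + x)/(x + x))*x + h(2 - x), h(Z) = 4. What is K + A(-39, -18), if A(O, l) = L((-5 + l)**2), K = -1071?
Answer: 2145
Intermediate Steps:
L(x) = 42 + 6*x (L(x) = 18 + 6*(((x + x)/(x + x))*x + 4) = 18 + 6*(((2*x)/((2*x)))*x + 4) = 18 + 6*(((2*x)*(1/(2*x)))*x + 4) = 18 + 6*(1*x + 4) = 18 + 6*(x + 4) = 18 + 6*(4 + x) = 18 + (24 + 6*x) = 42 + 6*x)
A(O, l) = 42 + 6*(-5 + l)**2
K + A(-39, -18) = -1071 + (42 + 6*(-5 - 18)**2) = -1071 + (42 + 6*(-23)**2) = -1071 + (42 + 6*529) = -1071 + (42 + 3174) = -1071 + 3216 = 2145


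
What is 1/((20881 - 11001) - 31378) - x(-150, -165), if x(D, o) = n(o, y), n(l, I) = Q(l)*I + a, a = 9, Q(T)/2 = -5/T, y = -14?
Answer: -642555/78826 ≈ -8.1516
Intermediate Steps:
Q(T) = -10/T (Q(T) = 2*(-5/T) = -10/T)
n(l, I) = 9 - 10*I/l (n(l, I) = (-10/l)*I + 9 = -10*I/l + 9 = 9 - 10*I/l)
x(D, o) = 9 + 140/o (x(D, o) = 9 - 10*(-14)/o = 9 + 140/o)
1/((20881 - 11001) - 31378) - x(-150, -165) = 1/((20881 - 11001) - 31378) - (9 + 140/(-165)) = 1/(9880 - 31378) - (9 + 140*(-1/165)) = 1/(-21498) - (9 - 28/33) = -1/21498 - 1*269/33 = -1/21498 - 269/33 = -642555/78826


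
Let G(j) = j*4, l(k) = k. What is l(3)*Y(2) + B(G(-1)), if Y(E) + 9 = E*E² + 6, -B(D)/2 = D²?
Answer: -17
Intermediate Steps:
G(j) = 4*j
B(D) = -2*D²
Y(E) = -3 + E³ (Y(E) = -9 + (E*E² + 6) = -9 + (E³ + 6) = -9 + (6 + E³) = -3 + E³)
l(3)*Y(2) + B(G(-1)) = 3*(-3 + 2³) - 2*(4*(-1))² = 3*(-3 + 8) - 2*(-4)² = 3*5 - 2*16 = 15 - 32 = -17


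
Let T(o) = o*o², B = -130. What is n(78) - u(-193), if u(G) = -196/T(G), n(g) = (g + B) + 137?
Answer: 611069649/7189057 ≈ 85.000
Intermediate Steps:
T(o) = o³
n(g) = 7 + g (n(g) = (g - 130) + 137 = (-130 + g) + 137 = 7 + g)
u(G) = -196/G³
n(78) - u(-193) = (7 + 78) - (-196)/(-193)³ = 85 - (-196)*(-1)/7189057 = 85 - 1*196/7189057 = 85 - 196/7189057 = 611069649/7189057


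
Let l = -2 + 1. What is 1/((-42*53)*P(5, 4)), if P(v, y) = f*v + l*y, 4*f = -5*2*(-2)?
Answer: -1/46746 ≈ -2.1392e-5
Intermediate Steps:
l = -1
f = 5 (f = (-5*2*(-2))/4 = (-10*(-2))/4 = (¼)*20 = 5)
P(v, y) = -y + 5*v (P(v, y) = 5*v - y = -y + 5*v)
1/((-42*53)*P(5, 4)) = 1/((-42*53)*(-1*4 + 5*5)) = 1/(-2226*(-4 + 25)) = 1/(-2226*21) = 1/(-46746) = -1/46746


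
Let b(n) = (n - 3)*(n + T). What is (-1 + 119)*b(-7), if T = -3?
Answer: 11800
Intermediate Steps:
b(n) = (-3 + n)² (b(n) = (n - 3)*(n - 3) = (-3 + n)*(-3 + n) = (-3 + n)²)
(-1 + 119)*b(-7) = (-1 + 119)*(9 + (-7)² - 6*(-7)) = 118*(9 + 49 + 42) = 118*100 = 11800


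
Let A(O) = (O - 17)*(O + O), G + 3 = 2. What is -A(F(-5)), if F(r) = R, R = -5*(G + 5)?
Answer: -1480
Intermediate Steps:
G = -1 (G = -3 + 2 = -1)
R = -20 (R = -5*(-1 + 5) = -5*4 = -20)
F(r) = -20
A(O) = 2*O*(-17 + O) (A(O) = (-17 + O)*(2*O) = 2*O*(-17 + O))
-A(F(-5)) = -2*(-20)*(-17 - 20) = -2*(-20)*(-37) = -1*1480 = -1480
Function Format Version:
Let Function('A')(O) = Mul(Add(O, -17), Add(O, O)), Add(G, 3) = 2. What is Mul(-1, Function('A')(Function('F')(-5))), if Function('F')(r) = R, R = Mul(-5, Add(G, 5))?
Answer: -1480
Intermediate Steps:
G = -1 (G = Add(-3, 2) = -1)
R = -20 (R = Mul(-5, Add(-1, 5)) = Mul(-5, 4) = -20)
Function('F')(r) = -20
Function('A')(O) = Mul(2, O, Add(-17, O)) (Function('A')(O) = Mul(Add(-17, O), Mul(2, O)) = Mul(2, O, Add(-17, O)))
Mul(-1, Function('A')(Function('F')(-5))) = Mul(-1, Mul(2, -20, Add(-17, -20))) = Mul(-1, Mul(2, -20, -37)) = Mul(-1, 1480) = -1480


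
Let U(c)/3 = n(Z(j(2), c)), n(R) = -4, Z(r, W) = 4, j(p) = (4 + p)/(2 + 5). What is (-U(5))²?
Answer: 144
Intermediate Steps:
j(p) = 4/7 + p/7 (j(p) = (4 + p)/7 = (4 + p)*(⅐) = 4/7 + p/7)
U(c) = -12 (U(c) = 3*(-4) = -12)
(-U(5))² = (-1*(-12))² = 12² = 144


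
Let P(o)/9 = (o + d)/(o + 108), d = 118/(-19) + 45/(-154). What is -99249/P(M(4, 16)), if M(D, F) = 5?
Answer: 10938496954/13191 ≈ 8.2924e+5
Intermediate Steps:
d = -19027/2926 (d = 118*(-1/19) + 45*(-1/154) = -118/19 - 45/154 = -19027/2926 ≈ -6.5027)
P(o) = 9*(-19027/2926 + o)/(108 + o) (P(o) = 9*((o - 19027/2926)/(o + 108)) = 9*((-19027/2926 + o)/(108 + o)) = 9*(-19027/2926 + o)/(108 + o))
-99249/P(M(4, 16)) = -99249*2926*(108 + 5)/(9*(-19027 + 2926*5)) = -99249*330638/(9*(-19027 + 14630)) = -99249/((9/2926)*(1/113)*(-4397)) = -99249/(-39573/330638) = -99249*(-330638/39573) = 10938496954/13191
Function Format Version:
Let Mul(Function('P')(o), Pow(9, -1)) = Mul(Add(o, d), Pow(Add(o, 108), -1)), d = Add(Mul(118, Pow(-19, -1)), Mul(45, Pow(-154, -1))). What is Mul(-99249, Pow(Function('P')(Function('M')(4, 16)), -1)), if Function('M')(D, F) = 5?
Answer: Rational(10938496954, 13191) ≈ 8.2924e+5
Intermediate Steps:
d = Rational(-19027, 2926) (d = Add(Mul(118, Rational(-1, 19)), Mul(45, Rational(-1, 154))) = Add(Rational(-118, 19), Rational(-45, 154)) = Rational(-19027, 2926) ≈ -6.5027)
Function('P')(o) = Mul(9, Pow(Add(108, o), -1), Add(Rational(-19027, 2926), o)) (Function('P')(o) = Mul(9, Mul(Add(o, Rational(-19027, 2926)), Pow(Add(o, 108), -1))) = Mul(9, Mul(Add(Rational(-19027, 2926), o), Pow(Add(108, o), -1))) = Mul(9, Mul(Pow(Add(108, o), -1), Add(Rational(-19027, 2926), o))) = Mul(9, Pow(Add(108, o), -1), Add(Rational(-19027, 2926), o)))
Mul(-99249, Pow(Function('P')(Function('M')(4, 16)), -1)) = Mul(-99249, Pow(Mul(Rational(9, 2926), Pow(Add(108, 5), -1), Add(-19027, Mul(2926, 5))), -1)) = Mul(-99249, Pow(Mul(Rational(9, 2926), Pow(113, -1), Add(-19027, 14630)), -1)) = Mul(-99249, Pow(Mul(Rational(9, 2926), Rational(1, 113), -4397), -1)) = Mul(-99249, Pow(Rational(-39573, 330638), -1)) = Mul(-99249, Rational(-330638, 39573)) = Rational(10938496954, 13191)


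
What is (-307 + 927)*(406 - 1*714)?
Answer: -190960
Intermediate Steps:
(-307 + 927)*(406 - 1*714) = 620*(406 - 714) = 620*(-308) = -190960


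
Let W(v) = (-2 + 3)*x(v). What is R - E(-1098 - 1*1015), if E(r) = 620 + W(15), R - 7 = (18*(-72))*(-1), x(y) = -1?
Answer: 684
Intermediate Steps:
W(v) = -1 (W(v) = (-2 + 3)*(-1) = 1*(-1) = -1)
R = 1303 (R = 7 + (18*(-72))*(-1) = 7 - 1296*(-1) = 7 + 1296 = 1303)
E(r) = 619 (E(r) = 620 - 1 = 619)
R - E(-1098 - 1*1015) = 1303 - 1*619 = 1303 - 619 = 684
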